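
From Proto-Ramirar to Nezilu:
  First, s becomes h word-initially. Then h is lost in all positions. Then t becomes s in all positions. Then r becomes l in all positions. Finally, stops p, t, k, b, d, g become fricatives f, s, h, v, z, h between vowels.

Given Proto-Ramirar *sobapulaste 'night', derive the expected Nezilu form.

ovafulasse

Nezilu: start from *sobapulaste.
  rule 1 (debuccalisation): sobapulaste → hobapulaste
  rule 2 (h-loss): hobapulaste → obapulaste
  rule 3 (unconditioned shift): obapulaste → obapulasse
  rule 4: no change — obapulasse
  rule 5 (intervocalic lenition): obapulasse → ovafulasse
  ⇒ Nezilu ovafulasse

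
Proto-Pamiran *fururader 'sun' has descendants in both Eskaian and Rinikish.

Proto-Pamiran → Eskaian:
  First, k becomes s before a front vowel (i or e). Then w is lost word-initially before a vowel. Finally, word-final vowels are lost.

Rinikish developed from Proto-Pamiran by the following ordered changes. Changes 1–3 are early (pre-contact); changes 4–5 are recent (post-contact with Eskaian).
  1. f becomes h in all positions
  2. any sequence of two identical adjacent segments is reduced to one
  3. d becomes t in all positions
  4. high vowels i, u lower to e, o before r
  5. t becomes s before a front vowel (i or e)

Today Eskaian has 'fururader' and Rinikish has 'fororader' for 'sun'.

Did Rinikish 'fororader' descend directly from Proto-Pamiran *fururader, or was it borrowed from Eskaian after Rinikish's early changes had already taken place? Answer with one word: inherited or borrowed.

borrowed

If inherited, *fururader would pass through all of Rinikish's changes:
Rinikish: start from *fururader.
  rule 1 (unconditioned shift): fururader → hururader
  rule 2: no change — hururader
  rule 3 (unconditioned shift): hururader → hururater
  rule 4 (pre-rhotic lowering): hururater → hororater
  rule 5 (palatalisation): hororater → hororaser
  ⇒ Rinikish hororaser
If borrowed from Eskaian 'fururader' after the early changes, it would undergo only the recent ones:
  rule 4 (pre-rhotic lowering): fururader → fororader
  rule 5 (palatalisation): no change (fororader)
  ⇒ as a loan: fororader
Rinikish 'fororader' matches the loan outcome 'fororader', not the inherited 'hororaser' — it skipped the early Rinikish changes, so it was borrowed from Eskaian.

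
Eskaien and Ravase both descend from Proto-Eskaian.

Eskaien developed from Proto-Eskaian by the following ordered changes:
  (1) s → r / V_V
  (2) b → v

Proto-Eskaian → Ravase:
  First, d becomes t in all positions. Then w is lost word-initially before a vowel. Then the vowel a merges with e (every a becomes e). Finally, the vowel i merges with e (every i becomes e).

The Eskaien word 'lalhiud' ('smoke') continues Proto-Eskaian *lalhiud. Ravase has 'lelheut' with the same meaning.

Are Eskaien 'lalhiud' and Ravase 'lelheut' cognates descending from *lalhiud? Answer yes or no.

Derive the expected Ravase reflex of *lalhiud:
Ravase: *lalhiud
  lalhiud → lalhiut   [unconditioned shift]
  lalhiut (rule 2 does not apply)
  lalhiut → lelhiut   [vowel merger]
  lelhiut → lelheut   [vowel merger]
  giving Ravase lelheut.
Ravase 'lelheut' matches the regular reflex exactly, so the pair is cognate.

yes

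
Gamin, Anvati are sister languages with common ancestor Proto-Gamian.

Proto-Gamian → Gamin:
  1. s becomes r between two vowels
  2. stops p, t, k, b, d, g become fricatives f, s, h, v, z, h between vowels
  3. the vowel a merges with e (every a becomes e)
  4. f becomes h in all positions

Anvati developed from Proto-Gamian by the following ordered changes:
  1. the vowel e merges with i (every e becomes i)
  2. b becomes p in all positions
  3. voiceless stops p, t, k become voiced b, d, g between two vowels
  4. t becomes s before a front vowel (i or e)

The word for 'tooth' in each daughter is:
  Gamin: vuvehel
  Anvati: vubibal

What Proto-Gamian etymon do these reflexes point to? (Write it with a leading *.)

*vubepal

Position 4: Gamin has e, Anvati has i. Taking the neighbouring segments as reconstructed: Gamin e could go back to *a or *e; Anvati i could go back to *e or *i — the one source consistent with every daughter is *e.
Position 3: Gamin has v, Anvati has b. Taking the neighbouring segments as reconstructed: Gamin v could go back to *b or *v; Anvati b could go back to *p or *b — the one source consistent with every daughter is *b.
Position 6: Gamin has e, Anvati has a. Anvati preserves a here (none of its changes turn any other segment into a), so the proto-segment is *a.
Verify the candidate proto-form against each daughter:
Gamin: *vubepal
  vubepal (rule 1 does not apply)
  vubepal → vuvefal   [intervocalic lenition]
  vuvefal → vuvefel   [vowel merger]
  vuvefel → vuvehel   [unconditioned shift]
  giving Gamin vuvehel.
Anvati: *vubepal
  vubepal → vubipal   [vowel merger]
  vubipal → vupipal   [unconditioned shift]
  vupipal → vubibal   [intervocalic voicing]
  vubibal (rule 4 does not apply)
  giving Anvati vubibal.
No other proto-form is consistent with every reflex, so the reconstruction is *vubepal.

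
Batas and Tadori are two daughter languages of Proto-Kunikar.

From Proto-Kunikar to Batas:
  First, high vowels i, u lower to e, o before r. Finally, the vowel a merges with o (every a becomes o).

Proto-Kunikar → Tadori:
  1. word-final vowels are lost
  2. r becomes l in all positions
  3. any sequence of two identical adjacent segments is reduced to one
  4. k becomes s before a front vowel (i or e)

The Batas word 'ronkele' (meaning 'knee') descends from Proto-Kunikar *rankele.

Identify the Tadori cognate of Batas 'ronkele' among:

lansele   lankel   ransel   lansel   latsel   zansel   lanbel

Tadori: start from *rankele.
  rule 1 (apocope): rankele → rankel
  rule 2 (unconditioned shift): rankel → lankel
  rule 3: no change — lankel
  rule 4 (palatalisation): lankel → lansel
  ⇒ Tadori lansel
The other candidates each miss or misapply at least one Tadori change.

lansel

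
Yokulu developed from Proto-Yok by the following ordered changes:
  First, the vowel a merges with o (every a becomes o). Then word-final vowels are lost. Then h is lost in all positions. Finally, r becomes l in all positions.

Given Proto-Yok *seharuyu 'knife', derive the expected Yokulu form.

seoluy

Yokulu: start from *seharuyu.
  rule 1 (vowel merger): seharuyu → sehoruyu
  rule 2 (apocope): sehoruyu → sehoruy
  rule 3 (h-loss): sehoruy → seoruy
  rule 4 (unconditioned shift): seoruy → seoluy
  ⇒ Yokulu seoluy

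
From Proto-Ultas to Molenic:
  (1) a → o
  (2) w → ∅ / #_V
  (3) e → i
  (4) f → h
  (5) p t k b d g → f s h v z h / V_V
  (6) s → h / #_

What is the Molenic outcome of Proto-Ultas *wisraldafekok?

Molenic: *wisraldafekok
  wisraldafekok → wisroldofekok   [vowel merger]
  wisroldofekok → isroldofekok   [glide loss]
  isroldofekok → isroldofikok   [vowel merger]
  isroldofikok → isroldohikok   [unconditioned shift]
  isroldohikok → isroldohihok   [intervocalic lenition]
  isroldohihok (rule 6 does not apply)
  giving Molenic isroldohihok.

isroldohihok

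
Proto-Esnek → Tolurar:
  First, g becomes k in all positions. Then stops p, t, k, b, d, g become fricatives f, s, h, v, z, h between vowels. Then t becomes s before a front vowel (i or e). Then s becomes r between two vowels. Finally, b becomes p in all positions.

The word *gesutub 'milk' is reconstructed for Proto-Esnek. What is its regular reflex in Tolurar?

kerurup

Tolurar: *gesutub > kesutub > kesusub > kerurub > kerurup  (by unconditioned shift, intervocalic lenition, rhotacism, unconditioned shift)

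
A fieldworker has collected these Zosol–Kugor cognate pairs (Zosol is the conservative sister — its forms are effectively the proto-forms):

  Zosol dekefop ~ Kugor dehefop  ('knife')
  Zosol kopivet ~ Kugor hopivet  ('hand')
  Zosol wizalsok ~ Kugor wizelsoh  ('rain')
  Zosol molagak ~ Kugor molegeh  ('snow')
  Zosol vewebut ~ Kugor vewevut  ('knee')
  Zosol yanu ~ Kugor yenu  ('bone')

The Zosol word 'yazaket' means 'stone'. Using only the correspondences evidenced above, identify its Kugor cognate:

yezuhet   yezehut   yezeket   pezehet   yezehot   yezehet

yezehet

wizalsok ~ wizelsoh, molagak ~ molegeh — Zosol a corresponds to Kugor e after a consonant, before a consonant other than r, m, n, p, b, f, v.
dekefop ~ dehefop — Zosol k corresponds to Kugor h between vowels (before a front vowel).
Applying these to Zosol 'yazaket':
  yazaket → yezaket   (a→e after a consonant, before a consonant other than r, m, n, p, b, f, v)
  yezaket → yezeket   (a→e after a consonant, before a consonant other than r, m, n, p, b, f, v)
  yezeket → yezehet   (k→h between vowels (before a front vowel))
So the Kugor cognate is 'yezehet'.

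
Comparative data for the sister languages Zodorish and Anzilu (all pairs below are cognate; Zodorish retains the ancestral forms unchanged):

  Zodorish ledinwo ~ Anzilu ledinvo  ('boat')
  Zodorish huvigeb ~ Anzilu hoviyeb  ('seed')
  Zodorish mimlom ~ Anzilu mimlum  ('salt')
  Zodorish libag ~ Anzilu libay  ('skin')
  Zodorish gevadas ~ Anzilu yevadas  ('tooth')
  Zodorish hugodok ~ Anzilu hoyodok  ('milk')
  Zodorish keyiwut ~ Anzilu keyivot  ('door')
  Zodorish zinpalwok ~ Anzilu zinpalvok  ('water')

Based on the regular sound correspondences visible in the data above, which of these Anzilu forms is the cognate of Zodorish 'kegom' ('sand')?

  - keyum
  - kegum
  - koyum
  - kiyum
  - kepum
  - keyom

hugodok ~ hoyodok — Zodorish g corresponds to Anzilu y between vowels (before a back vowel).
mimlom ~ mimlum — Zodorish o corresponds to Anzilu u after a consonant, before a nasal.
Applying these to Zodorish 'kegom':
  kegom → keyom   (g→y between vowels (before a back vowel))
  keyom → keyum   (o→u after a consonant, before a nasal)
So the Anzilu cognate is 'keyum'.

keyum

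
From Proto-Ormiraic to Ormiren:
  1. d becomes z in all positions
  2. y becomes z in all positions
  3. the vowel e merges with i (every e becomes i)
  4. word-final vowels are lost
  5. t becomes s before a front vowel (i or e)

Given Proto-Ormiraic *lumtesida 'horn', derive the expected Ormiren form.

lumsisiz

Ormiren: start from *lumtesida.
  rule 1 (unconditioned shift): lumtesida → lumtesiza
  rule 2: no change — lumtesiza
  rule 3 (vowel merger): lumtesiza → lumtisiza
  rule 4 (apocope): lumtisiza → lumtisiz
  rule 5 (palatalisation): lumtisiz → lumsisiz
  ⇒ Ormiren lumsisiz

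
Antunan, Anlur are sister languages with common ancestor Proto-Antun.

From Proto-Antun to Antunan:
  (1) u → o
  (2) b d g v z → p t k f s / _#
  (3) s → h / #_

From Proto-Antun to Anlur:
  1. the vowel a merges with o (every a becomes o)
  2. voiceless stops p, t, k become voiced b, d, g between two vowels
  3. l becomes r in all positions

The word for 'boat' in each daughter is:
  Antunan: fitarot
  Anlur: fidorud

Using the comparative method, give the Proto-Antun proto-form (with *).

Position 7: Antunan has t, Anlur has d. Taking the neighbouring segments as reconstructed: Antunan t could go back to *t or *d; Anlur d can only go back to *d — the one source consistent with every daughter is *d.
Position 6: Antunan has o, Anlur has u. Anlur preserves u here (none of its changes turn any other segment into u), so the proto-segment is *u.
Verify the candidate proto-form against each daughter:
Antunan: *fitarud > fitarod > fitarot  (by vowel merger, final devoicing)
Anlur: *fitarud
  fitarud → fitorud   [vowel merger]
  fitorud → fidorud   [intervocalic voicing]
  fidorud (rule 3 does not apply)
  giving Anlur fidorud.
No other proto-form is consistent with every reflex, so the reconstruction is *fitarud.

*fitarud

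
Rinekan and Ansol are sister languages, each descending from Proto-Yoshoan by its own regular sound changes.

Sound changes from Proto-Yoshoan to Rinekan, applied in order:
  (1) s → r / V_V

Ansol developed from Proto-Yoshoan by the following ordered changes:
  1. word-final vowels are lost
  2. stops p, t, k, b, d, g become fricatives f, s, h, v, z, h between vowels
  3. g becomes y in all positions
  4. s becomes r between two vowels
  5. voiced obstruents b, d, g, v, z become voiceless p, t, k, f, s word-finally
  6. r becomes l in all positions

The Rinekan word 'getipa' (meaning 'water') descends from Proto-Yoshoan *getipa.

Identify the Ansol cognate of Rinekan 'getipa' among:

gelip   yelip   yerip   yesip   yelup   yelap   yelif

Ansol: start from *getipa.
  rule 1 (apocope): getipa → getip
  rule 2 (intervocalic lenition): getip → gesip
  rule 3 (unconditioned shift): gesip → yesip
  rule 4 (rhotacism): yesip → yerip
  rule 5: no change — yerip
  rule 6 (unconditioned shift): yerip → yelip
  ⇒ Ansol yelip
Among the options, 'yelip' alone shows every Ansol change applied in order.

yelip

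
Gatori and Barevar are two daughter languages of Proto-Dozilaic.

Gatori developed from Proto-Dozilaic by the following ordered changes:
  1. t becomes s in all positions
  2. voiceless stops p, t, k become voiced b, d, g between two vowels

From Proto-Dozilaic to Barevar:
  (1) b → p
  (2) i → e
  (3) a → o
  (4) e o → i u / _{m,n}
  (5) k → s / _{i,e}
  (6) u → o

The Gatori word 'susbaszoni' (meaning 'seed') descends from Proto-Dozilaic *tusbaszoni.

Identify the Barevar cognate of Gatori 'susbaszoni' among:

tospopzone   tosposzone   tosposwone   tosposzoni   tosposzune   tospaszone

tosposzone

Barevar: *tusbaszoni
  tusbaszoni → tuspaszoni   [unconditioned shift]
  tuspaszoni → tuspaszone   [vowel merger]
  tuspaszone → tusposzone   [vowel merger]
  tusposzone → tusposzune   [pre-nasal raising]
  tusposzune (rule 5 does not apply)
  tusposzune → tosposzone   [vowel merger]
  giving Barevar tosposzone.
Among the options, 'tosposzone' alone shows every Barevar change applied in order.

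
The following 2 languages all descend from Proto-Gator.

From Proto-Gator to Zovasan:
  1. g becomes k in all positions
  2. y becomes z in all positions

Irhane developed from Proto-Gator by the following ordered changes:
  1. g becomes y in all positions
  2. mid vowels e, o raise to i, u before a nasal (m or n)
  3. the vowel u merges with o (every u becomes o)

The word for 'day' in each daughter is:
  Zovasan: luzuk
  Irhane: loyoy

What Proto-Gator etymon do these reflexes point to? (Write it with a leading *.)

*luyug

Position 4: Zovasan has u, Irhane has o. Zovasan preserves u here (none of its changes turn any other segment into u), so the proto-segment is *u.
Position 5: Zovasan has k, Irhane has y. Taking the neighbouring segments as reconstructed: Zovasan k could go back to *k or *g; Irhane y could go back to *g or *y — the one source consistent with every daughter is *g.
Position 2: Zovasan has u, Irhane has o. Zovasan preserves u here (none of its changes turn any other segment into u), so the proto-segment is *u.
Continuing position by position gives *luyug; check it forward:
Zovasan: *luyug
  luyug → luyuk   [unconditioned shift]
  luyuk → luzuk   [unconditioned shift]
  giving Zovasan luzuk.
Irhane: *luyug > luyuy > loyoy  (by unconditioned shift, vowel merger)
*luyug is the unique common source.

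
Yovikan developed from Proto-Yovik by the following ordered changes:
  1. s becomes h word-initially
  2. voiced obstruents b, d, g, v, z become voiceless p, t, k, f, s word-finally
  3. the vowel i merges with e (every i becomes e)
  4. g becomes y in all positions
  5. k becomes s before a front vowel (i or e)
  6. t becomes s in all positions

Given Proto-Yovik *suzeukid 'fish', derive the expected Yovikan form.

huzeuses

Yovikan: start from *suzeukid.
  rule 1 (debuccalisation): suzeukid → huzeukid
  rule 2 (final devoicing): huzeukid → huzeukit
  rule 3 (vowel merger): huzeukit → huzeuket
  rule 4: no change — huzeuket
  rule 5 (palatalisation): huzeuket → huzeuset
  rule 6 (unconditioned shift): huzeuset → huzeuses
  ⇒ Yovikan huzeuses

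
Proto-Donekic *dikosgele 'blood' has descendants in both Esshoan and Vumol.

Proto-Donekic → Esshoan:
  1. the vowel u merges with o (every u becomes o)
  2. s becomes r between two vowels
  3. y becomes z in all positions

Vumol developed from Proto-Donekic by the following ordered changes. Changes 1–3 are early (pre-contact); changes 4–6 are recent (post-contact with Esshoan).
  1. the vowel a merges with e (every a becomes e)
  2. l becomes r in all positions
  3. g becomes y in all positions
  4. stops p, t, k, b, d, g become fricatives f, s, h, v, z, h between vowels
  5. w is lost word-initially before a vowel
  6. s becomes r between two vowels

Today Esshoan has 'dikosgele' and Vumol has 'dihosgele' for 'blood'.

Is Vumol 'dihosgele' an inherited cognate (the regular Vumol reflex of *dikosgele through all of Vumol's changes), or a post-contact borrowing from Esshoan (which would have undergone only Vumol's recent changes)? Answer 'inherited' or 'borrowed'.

borrowed

If inherited, *dikosgele would pass through all of Vumol's changes:
Vumol: start from *dikosgele.
  rule 1: no change — dikosgele
  rule 2 (unconditioned shift): dikosgele → dikosgere
  rule 3 (unconditioned shift): dikosgere → dikosyere
  rule 4 (intervocalic lenition): dikosyere → dihosyere
  rule 5: no change — dihosyere
  rule 6: no change — dihosyere
  ⇒ Vumol dihosyere
If borrowed from Esshoan 'dikosgele' after the early changes, it would undergo only the recent ones:
  rule 4 (intervocalic lenition): dikosgele → dihosgele
  rule 5 (glide loss): no change (dihosgele)
  rule 6 (rhotacism): no change (dihosgele)
  ⇒ as a loan: dihosgele
Vumol 'dihosgele' matches the loan outcome 'dihosgele', not the inherited 'dihosyere' — it skipped the early Vumol changes, so it was borrowed from Esshoan.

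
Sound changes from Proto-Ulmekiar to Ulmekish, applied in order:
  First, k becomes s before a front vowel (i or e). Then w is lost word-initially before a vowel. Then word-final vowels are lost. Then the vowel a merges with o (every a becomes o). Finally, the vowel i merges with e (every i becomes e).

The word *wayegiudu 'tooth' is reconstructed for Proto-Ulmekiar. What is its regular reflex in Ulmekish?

oyegeud

Ulmekish: *wayegiudu > ayegiudu > ayegiud > oyegiud > oyegeud  (by glide loss, apocope, vowel merger, vowel merger)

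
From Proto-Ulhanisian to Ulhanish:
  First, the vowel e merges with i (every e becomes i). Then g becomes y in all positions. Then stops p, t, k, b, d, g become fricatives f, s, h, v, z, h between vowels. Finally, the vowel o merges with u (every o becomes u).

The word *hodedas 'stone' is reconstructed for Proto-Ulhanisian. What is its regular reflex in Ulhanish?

Ulhanish: *hodedas > hodidas > hozizas > huzizas  (by vowel merger, intervocalic lenition, vowel merger)

huzizas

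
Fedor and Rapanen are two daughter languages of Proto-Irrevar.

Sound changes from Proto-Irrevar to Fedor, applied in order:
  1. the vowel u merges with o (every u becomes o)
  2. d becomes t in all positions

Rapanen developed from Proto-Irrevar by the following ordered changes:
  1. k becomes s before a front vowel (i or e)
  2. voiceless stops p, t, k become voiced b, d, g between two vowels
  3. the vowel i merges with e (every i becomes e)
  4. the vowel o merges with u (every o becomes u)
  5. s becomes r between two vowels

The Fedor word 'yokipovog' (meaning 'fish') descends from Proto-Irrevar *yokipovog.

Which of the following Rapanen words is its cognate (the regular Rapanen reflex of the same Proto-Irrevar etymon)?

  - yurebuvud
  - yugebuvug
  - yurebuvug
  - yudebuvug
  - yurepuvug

yurebuvug

Rapanen: *yokipovog > yosipovog > yosibovog > yosebovog > yusebuvug > yurebuvug  (by palatalisation, intervocalic voicing, vowel merger, vowel merger, rhotacism)
Among the options, 'yurebuvug' alone shows every Rapanen change applied in order.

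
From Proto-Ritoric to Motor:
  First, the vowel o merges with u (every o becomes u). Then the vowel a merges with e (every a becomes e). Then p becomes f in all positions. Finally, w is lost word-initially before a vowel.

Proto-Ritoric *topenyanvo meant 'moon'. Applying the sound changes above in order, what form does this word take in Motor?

Motor: start from *topenyanvo.
  rule 1 (vowel merger): topenyanvo → tupenyanvu
  rule 2 (vowel merger): tupenyanvu → tupenyenvu
  rule 3 (unconditioned shift): tupenyenvu → tufenyenvu
  rule 4: no change — tufenyenvu
  ⇒ Motor tufenyenvu

tufenyenvu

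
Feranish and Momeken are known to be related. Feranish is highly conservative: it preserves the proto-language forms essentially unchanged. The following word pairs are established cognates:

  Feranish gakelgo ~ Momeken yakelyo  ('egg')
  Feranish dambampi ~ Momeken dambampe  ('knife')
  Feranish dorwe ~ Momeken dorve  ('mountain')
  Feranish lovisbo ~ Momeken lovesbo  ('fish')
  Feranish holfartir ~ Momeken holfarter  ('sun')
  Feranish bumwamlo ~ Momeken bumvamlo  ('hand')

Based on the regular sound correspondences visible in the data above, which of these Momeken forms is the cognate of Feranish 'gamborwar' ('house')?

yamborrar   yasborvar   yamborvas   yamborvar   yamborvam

gakelgo ~ yakelyo — Feranish g corresponds to Momeken y word-initially before a back vowel.
bumwamlo ~ bumvamlo — Feranish w corresponds to Momeken v after a consonant, before a back vowel.
Applying these to Feranish 'gamborwar':
  gamborwar → yamborwar   (g→y word-initially before a back vowel)
  yamborwar → yamborvar   (w→v after a consonant, before a back vowel)
So the Momeken cognate is 'yamborvar'.

yamborvar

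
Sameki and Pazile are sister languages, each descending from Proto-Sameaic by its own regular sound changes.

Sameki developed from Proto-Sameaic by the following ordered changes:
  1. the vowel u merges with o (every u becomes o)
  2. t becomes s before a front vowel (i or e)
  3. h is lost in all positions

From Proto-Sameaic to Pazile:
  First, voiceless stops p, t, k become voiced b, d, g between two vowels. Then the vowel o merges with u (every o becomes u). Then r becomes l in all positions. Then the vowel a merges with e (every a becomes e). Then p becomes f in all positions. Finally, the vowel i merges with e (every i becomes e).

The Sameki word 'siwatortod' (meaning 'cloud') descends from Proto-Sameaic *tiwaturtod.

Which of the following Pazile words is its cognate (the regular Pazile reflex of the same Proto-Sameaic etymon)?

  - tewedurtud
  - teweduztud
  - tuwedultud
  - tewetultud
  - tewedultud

Pazile: *tiwaturtod > tiwadurtod > tiwadurtud > tiwadultud > tiwedultud > tewedultud  (by intervocalic voicing, vowel merger, unconditioned shift, vowel merger, vowel merger)
Only 'tewedultud' matches the regular Pazile development of *tiwaturtod.

tewedultud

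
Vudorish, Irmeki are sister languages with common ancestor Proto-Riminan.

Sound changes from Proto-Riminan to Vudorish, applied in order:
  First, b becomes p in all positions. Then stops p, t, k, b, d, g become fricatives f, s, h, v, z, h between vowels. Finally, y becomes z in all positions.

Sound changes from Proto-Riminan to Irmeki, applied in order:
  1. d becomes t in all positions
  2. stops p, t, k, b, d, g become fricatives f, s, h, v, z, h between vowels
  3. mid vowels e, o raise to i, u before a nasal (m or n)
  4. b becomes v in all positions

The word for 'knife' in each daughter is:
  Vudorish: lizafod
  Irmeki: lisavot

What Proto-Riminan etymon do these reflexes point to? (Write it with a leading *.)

*lidabod

Position 3: Vudorish has z, Irmeki has s. Taking the neighbouring segments as reconstructed: Vudorish z could go back to *d or *z or *y; Irmeki s could go back to *t or *d or *s — the one source consistent with every daughter is *d.
Position 7: Vudorish has d, Irmeki has t. Vudorish preserves d here (none of its changes turn any other segment into d), so the proto-segment is *d.
Verify the candidate proto-form against each daughter:
Vudorish: *lidabod
  lidabod → lidapod   [unconditioned shift]
  lidapod → lizafod   [intervocalic lenition]
  lizafod (rule 3 does not apply)
  giving Vudorish lizafod.
Irmeki: *lidabod
  lidabod → litabot   [unconditioned shift]
  litabot → lisavot   [intervocalic lenition]
  lisavot (rule 3 does not apply)
  lisavot (rule 4 does not apply)
  giving Irmeki lisavot.
*lidabod is the unique common source.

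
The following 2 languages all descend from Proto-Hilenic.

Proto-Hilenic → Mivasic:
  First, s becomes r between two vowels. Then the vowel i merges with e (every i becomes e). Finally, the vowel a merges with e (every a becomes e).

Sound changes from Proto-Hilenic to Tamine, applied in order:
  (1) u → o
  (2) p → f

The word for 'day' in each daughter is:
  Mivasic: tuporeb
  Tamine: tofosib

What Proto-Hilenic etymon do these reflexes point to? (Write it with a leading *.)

Position 3: Mivasic has p, Tamine has f. Mivasic preserves p here (none of its changes turn any other segment into p), so the proto-segment is *p.
Position 6: Mivasic has e, Tamine has i. Tamine preserves i here (none of its changes turn any other segment into i), so the proto-segment is *i.
Continuing position by position gives *tuposib; check it forward:
Mivasic: *tuposib > tuporib > tuporeb  (by rhotacism, vowel merger)
Tamine: start from *tuposib.
  rule 1 (vowel merger): tuposib → toposib
  rule 2 (unconditioned shift): toposib → tofosib
  ⇒ Tamine tofosib
Only *tuposib yields all of Mivasic tuporeb, Tamine tofosib.

*tuposib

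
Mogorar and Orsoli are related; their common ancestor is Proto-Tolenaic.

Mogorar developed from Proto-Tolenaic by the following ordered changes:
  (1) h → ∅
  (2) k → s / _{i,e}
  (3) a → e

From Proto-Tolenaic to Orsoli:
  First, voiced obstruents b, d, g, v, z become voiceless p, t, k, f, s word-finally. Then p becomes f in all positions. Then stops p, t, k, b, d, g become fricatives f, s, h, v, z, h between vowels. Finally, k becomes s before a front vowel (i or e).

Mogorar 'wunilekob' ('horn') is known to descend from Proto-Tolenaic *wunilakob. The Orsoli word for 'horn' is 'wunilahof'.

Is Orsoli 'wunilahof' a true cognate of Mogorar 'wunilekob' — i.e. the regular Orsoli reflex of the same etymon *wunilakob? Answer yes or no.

Derive the expected Orsoli reflex of *wunilakob:
Orsoli: *wunilakob
  wunilakob → wunilakop   [final devoicing]
  wunilakop → wunilakof   [unconditioned shift]
  wunilakof → wunilahof   [intervocalic lenition]
  wunilahof (rule 4 does not apply)
  giving Orsoli wunilahof.
Orsoli 'wunilahof' matches the regular reflex exactly, so the pair is cognate.

yes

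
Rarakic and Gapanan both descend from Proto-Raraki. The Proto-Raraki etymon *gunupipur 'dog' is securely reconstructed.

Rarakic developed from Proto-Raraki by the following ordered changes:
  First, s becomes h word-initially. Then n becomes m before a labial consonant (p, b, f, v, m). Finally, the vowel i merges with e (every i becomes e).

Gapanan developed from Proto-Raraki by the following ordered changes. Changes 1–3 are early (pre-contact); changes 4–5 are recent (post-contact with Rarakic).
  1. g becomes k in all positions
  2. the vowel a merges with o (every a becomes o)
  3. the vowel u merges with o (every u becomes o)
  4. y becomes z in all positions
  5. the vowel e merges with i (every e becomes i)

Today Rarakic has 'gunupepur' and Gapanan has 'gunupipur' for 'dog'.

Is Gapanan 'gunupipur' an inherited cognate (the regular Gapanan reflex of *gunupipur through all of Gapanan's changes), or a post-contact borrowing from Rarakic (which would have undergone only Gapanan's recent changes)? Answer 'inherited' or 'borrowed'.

borrowed

If inherited, *gunupipur would pass through all of Gapanan's changes:
Gapanan: start from *gunupipur.
  rule 1 (unconditioned shift): gunupipur → kunupipur
  rule 2: no change — kunupipur
  rule 3 (vowel merger): kunupipur → konopipor
  rule 4: no change — konopipor
  rule 5: no change — konopipor
  ⇒ Gapanan konopipor
If borrowed from Rarakic 'gunupepur' after the early changes, it would undergo only the recent ones:
  rule 4 (unconditioned shift): no change (gunupepur)
  rule 5 (vowel merger): gunupepur → gunupipur
  ⇒ as a loan: gunupipur
Gapanan 'gunupipur' matches the loan outcome 'gunupipur', not the inherited 'konopipor' — it skipped the early Gapanan changes, so it was borrowed from Rarakic.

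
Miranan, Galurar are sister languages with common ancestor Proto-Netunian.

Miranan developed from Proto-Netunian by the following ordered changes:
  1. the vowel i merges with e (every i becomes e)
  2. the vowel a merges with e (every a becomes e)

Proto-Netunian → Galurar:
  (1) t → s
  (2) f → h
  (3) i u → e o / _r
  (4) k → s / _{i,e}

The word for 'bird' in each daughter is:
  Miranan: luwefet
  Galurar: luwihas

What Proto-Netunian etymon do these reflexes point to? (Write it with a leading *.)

*luwifat

Position 4: Miranan has e, Galurar has i. Galurar preserves i here (none of its changes turn any other segment into i), so the proto-segment is *i.
Position 7: Miranan has t, Galurar has s. Miranan preserves t here (none of its changes turn any other segment into t), so the proto-segment is *t.
Position 5: Miranan has f, Galurar has h. Miranan preserves f here (none of its changes turn any other segment into f), so the proto-segment is *f.
Continuing position by position gives *luwifat; check it forward:
Miranan: start from *luwifat.
  rule 1 (vowel merger): luwifat → luwefat
  rule 2 (vowel merger): luwefat → luwefet
  ⇒ Miranan luwefet
Galurar: *luwifat > luwifas > luwihas  (by unconditioned shift, unconditioned shift)
Only *luwifat yields all of Miranan luwefet, Galurar luwihas.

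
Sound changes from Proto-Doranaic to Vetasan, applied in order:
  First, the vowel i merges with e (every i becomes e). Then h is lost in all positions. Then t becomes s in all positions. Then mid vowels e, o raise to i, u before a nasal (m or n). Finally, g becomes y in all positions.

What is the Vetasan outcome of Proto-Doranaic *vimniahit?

Vetasan: start from *vimniahit.
  rule 1 (vowel merger): vimniahit → vemneahet
  rule 2 (h-loss): vemneahet → vemneaet
  rule 3 (unconditioned shift): vemneaet → vemneaes
  rule 4 (pre-nasal raising): vemneaes → vimneaes
  rule 5: no change — vimneaes
  ⇒ Vetasan vimneaes

vimneaes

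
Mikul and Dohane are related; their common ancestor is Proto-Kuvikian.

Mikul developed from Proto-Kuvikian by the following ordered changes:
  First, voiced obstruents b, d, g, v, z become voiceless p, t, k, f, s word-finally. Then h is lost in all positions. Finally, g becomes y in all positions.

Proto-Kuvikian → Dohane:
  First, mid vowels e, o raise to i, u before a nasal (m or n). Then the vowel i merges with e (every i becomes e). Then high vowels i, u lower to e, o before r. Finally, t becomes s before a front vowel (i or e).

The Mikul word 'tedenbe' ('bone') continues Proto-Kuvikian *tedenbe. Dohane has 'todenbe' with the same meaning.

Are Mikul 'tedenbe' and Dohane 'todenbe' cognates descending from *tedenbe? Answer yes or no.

no

Derive the expected Dohane reflex of *tedenbe:
Dohane: start from *tedenbe.
  rule 1 (pre-nasal raising): tedenbe → tedinbe
  rule 2 (vowel merger): tedinbe → tedenbe
  rule 3: no change — tedenbe
  rule 4 (palatalisation): tedenbe → sedenbe
  ⇒ Dohane sedenbe
The regular Dohane reflex would be 'sedenbe', but the attested form is 'todenbe'. The correspondence is irregular, so they are not cognates (the Dohane form has a different source).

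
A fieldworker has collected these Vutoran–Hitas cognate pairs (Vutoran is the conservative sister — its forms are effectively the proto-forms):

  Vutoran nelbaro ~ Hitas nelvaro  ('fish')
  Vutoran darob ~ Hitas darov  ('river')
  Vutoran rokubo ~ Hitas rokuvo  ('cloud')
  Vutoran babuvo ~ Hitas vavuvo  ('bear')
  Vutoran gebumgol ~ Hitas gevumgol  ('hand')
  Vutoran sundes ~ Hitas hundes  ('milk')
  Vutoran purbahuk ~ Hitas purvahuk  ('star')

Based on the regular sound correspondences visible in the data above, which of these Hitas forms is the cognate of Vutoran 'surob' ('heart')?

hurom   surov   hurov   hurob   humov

hurov

sundes ~ hundes — Vutoran s corresponds to Hitas h word-initially before a back vowel.
darob ~ darov — Vutoran b corresponds to Hitas v word-finally.
Applying these to Vutoran 'surob':
  surob → hurob   (s→h word-initially before a back vowel)
  hurob → hurov   (b→v word-finally)
So the Hitas cognate is 'hurov'.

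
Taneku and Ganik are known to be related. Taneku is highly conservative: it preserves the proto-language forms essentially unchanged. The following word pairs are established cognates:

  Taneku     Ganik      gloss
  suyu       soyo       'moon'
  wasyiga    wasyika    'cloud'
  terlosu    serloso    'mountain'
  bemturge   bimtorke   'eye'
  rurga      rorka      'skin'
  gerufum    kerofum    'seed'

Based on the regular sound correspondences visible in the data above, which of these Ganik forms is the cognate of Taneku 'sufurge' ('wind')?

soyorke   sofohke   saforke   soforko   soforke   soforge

soforke

gerufum ~ kerofum — Taneku u corresponds to Ganik o after a consonant, before a labial obstruent.
bemturge ~ bimtorke, rurga ~ rorka — Taneku u corresponds to Ganik o after a consonant, before r.
bemturge ~ bimtorke — Taneku g corresponds to Ganik k after a consonant, before a front vowel.
Applying these to Taneku 'sufurge':
  sufurge → sofurge   (u→o after a consonant, before a labial obstruent)
  sofurge → soforge   (u→o after a consonant, before r)
  soforge → soforke   (g→k after a consonant, before a front vowel)
So the Ganik cognate is 'soforke'.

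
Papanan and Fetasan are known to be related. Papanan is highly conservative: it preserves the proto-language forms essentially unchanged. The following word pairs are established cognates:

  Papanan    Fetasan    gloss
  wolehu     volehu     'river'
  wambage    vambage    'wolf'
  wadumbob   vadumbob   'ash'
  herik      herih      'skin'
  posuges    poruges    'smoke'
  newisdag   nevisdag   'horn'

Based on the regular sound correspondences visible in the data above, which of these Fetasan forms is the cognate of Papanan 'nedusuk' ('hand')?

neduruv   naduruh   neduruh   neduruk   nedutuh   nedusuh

posuges ~ poruges — Papanan s corresponds to Fetasan r between vowels (before a back vowel).
herik ~ herih — Papanan k corresponds to Fetasan h word-finally.
Applying these to Papanan 'nedusuk':
  nedusuk → neduruk   (s→r between vowels (before a back vowel))
  neduruk → neduruh   (k→h word-finally)
So the Fetasan cognate is 'neduruh'.

neduruh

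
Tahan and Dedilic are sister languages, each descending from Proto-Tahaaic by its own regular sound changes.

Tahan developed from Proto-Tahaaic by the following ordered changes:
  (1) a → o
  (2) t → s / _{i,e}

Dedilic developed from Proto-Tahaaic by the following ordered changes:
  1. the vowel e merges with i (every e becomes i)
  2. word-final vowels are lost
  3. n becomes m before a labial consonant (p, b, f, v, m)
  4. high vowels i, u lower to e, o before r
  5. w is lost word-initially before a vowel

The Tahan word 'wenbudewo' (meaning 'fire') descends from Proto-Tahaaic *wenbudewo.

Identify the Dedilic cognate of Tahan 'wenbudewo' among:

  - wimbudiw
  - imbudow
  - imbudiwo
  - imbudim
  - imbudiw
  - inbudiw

imbudiw

Dedilic: start from *wenbudewo.
  rule 1 (vowel merger): wenbudewo → winbudiwo
  rule 2 (apocope): winbudiwo → winbudiw
  rule 3 (nasal place assimilation): winbudiw → wimbudiw
  rule 4: no change — wimbudiw
  rule 5 (glide loss): wimbudiw → imbudiw
  ⇒ Dedilic imbudiw
Among the options, 'imbudiw' alone shows every Dedilic change applied in order.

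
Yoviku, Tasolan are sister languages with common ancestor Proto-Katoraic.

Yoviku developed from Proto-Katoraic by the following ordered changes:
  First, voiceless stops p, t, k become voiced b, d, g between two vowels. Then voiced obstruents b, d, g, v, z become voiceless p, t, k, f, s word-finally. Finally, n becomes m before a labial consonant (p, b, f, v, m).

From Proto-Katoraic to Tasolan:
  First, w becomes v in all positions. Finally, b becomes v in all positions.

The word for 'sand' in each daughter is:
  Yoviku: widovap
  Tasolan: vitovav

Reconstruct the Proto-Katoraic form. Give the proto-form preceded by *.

*witovab

Position 3: Yoviku has d, Tasolan has t. Tasolan preserves t here (none of its changes turn any other segment into t), so the proto-segment is *t.
Position 7: Yoviku has p, Tasolan has v. Taking the neighbouring segments as reconstructed: Yoviku p could go back to *p or *b; Tasolan v could go back to *b or *v or *w — the one source consistent with every daughter is *b.
Verify the candidate proto-form against each daughter:
Yoviku: *witovab > widovab > widovap  (by intervocalic voicing, final devoicing)
Tasolan: *witovab > vitovab > vitovav  (by unconditioned shift, unconditioned shift)
No other proto-form is consistent with every reflex, so the reconstruction is *witovab.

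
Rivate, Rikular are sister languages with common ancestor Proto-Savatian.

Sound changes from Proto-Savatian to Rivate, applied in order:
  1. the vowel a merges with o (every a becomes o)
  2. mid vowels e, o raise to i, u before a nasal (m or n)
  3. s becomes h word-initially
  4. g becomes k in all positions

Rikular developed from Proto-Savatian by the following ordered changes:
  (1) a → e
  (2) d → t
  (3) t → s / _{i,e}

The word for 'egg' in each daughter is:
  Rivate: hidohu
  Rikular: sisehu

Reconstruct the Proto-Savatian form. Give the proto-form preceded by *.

*sidahu

Position 1: Rivate has h, Rikular has s. Taking the neighbouring segments as reconstructed: Rivate h could go back to *s or *h; Rikular s could go back to *t or *d or *s — the one source consistent with every daughter is *s.
Position 3: Rivate has d, Rikular has s. Rivate preserves d here (none of its changes turn any other segment into d), so the proto-segment is *d.
Position 4: Rivate has o, Rikular has e. Taking the neighbouring segments as reconstructed: Rivate o could go back to *a or *o; Rikular e could go back to *a or *e — the one source consistent with every daughter is *a.
Continuing position by position gives *sidahu; check it forward:
Rivate: *sidahu
  sidahu → sidohu   [vowel merger]
  sidohu (rule 2 does not apply)
  sidohu → hidohu   [debuccalisation]
  hidohu (rule 4 does not apply)
  giving Rivate hidohu.
Rikular: *sidahu > sidehu > sitehu > sisehu  (by vowel merger, unconditioned shift, palatalisation)
No other proto-form is consistent with every reflex, so the reconstruction is *sidahu.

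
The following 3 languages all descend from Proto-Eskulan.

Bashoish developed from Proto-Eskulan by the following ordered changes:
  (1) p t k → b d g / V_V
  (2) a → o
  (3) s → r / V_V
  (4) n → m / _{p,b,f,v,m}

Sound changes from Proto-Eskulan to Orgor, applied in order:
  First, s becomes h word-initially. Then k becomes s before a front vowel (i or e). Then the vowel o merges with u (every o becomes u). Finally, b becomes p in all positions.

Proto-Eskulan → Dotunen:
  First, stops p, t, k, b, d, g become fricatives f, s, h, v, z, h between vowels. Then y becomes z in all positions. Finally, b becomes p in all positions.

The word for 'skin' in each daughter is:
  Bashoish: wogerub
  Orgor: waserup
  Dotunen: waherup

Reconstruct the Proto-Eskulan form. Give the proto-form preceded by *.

*wakerub

Position 3: Bashoish has g, Orgor has s, Dotunen has h. Taking the neighbouring segments as reconstructed: Bashoish g could go back to *k or *g; Orgor s could go back to *k or *s; Dotunen h could go back to *k or *g or *h — the one source consistent with every daughter is *k.
Position 2: Bashoish has o, Orgor has a, Dotunen has a. Orgor preserves a here (none of its changes turn any other segment into a), so the proto-segment is *a.
Position 7: Bashoish has b, Orgor has p, Dotunen has p. Taking the neighbouring segments as reconstructed: Bashoish b can only go back to *b; Orgor p could go back to *p or *b; Dotunen p could go back to *p or *b — the one source consistent with every daughter is *b.
The remaining positions agree across the daughters. Check the candidate against every language:
Bashoish: start from *wakerub.
  rule 1 (intervocalic voicing): wakerub → wagerub
  rule 2 (vowel merger): wagerub → wogerub
  rule 3: no change — wogerub
  rule 4: no change — wogerub
  ⇒ Bashoish wogerub
Orgor: *wakerub
  wakerub (rule 1 does not apply)
  wakerub → waserub   [palatalisation]
  waserub (rule 3 does not apply)
  waserub → waserup   [unconditioned shift]
  giving Orgor waserup.
Dotunen: *wakerub > waherub > waherup  (by intervocalic lenition, unconditioned shift)
No other proto-form is consistent with every reflex, so the reconstruction is *wakerub.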